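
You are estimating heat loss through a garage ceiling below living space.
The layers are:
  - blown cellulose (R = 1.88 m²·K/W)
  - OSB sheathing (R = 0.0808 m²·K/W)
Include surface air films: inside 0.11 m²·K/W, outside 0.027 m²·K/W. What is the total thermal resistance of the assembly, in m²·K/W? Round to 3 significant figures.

2.10 m²·K/W

R_total = 0.11 + 1.88 + 0.0808 + 0.027 = 2.098 m²·K/W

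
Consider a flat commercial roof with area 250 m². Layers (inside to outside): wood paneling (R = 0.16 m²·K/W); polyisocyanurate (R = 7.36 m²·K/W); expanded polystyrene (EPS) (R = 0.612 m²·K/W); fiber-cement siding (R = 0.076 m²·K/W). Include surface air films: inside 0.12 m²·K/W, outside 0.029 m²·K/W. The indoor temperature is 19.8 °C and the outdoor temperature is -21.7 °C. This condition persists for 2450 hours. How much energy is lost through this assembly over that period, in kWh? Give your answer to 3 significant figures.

R_total = 0.12 + 0.16 + 7.36 + 0.612 + 0.076 + 0.029 = 8.357 m²·K/W
Q = 250 × (19.8 − (-21.7)) / 8.357 = 1241 W
E = 1241 W × 2450 h / 1000 = 3042 kWh

3040 kWh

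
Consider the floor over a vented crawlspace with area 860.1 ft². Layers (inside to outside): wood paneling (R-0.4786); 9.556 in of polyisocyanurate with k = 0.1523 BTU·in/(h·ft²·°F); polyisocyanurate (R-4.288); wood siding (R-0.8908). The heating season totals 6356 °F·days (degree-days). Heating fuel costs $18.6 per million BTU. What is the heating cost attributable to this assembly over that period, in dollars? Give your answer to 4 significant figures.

9.556/0.1523 = 62.745
R_total = 0.4786 + 62.745 + 4.288 + 0.8908 = 68.402 ft²·°F·h/BTU
E = A × HDD × 24 / R = 860.1 × 6356 × 24 / 68.402 = 1918100 BTU
Cost = 1918100/10⁶ × 18.6 = $35.677

35.68 dollars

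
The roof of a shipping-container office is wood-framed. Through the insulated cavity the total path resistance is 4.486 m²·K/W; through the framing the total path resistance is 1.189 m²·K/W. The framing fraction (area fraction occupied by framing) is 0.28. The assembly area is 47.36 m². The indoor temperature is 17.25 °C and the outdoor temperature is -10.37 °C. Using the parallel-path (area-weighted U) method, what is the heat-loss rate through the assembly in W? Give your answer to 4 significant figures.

U_eff = 0.72/4.486 + 0.28/1.189 = 0.1605 + 0.23549 = 0.39599
R_eff = 1/U_eff = 2.5253 m²·K/W
Q = 47.36 × (17.25 − (-10.37)) / 2.5253 = 517.99 W

518.0 W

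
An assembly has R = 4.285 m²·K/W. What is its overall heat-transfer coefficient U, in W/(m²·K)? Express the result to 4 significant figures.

0.2334 W/(m²·K)

U = 1/R = 1/4.285 = 0.23337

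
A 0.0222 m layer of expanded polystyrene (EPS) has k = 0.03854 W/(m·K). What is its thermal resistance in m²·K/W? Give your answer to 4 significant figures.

R = L/k = 0.0222/0.03854 = 0.57602 m²·K/W

0.5760 m²·K/W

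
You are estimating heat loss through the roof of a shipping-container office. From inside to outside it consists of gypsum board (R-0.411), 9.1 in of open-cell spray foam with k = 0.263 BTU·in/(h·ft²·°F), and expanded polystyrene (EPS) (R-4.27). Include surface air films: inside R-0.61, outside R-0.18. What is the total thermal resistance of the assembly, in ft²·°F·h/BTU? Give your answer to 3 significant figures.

40.1 ft²·°F·h/BTU

9.1/0.263 = 34.6
R_total = 0.61 + 0.411 + 34.6 + 4.27 + 0.18 = 40.07 ft²·°F·h/BTU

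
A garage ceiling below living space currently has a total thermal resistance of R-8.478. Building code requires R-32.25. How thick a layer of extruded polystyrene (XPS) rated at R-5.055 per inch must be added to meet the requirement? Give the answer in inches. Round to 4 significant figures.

4.703 in

ΔR = 32.25 − 8.478 = 23.772 ft²·°F·h/BTU
L = ΔR / (R/in) = 23.772/5.055 = 4.7027 in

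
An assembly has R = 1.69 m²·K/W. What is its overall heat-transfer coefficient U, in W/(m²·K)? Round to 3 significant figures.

0.592 W/(m²·K)

U = 1/R = 1/1.69 = 0.5917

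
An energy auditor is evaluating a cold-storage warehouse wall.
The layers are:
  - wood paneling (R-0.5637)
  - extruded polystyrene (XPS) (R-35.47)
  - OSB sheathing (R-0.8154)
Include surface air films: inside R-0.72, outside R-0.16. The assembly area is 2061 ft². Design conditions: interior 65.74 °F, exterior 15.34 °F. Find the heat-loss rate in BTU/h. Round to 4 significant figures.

2753 BTU/h

R_total = 0.72 + 0.5637 + 35.47 + 0.8154 + 0.16 = 37.729 ft²·°F·h/BTU
Q = A·ΔT/R = 2061 × (65.74 − 15.34) / 37.729 = 2753.2 BTU/h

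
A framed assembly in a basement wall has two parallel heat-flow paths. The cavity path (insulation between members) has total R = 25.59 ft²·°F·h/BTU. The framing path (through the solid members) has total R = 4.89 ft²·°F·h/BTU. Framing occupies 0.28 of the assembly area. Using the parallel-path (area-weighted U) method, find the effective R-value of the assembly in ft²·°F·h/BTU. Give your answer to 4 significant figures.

11.71 ft²·°F·h/BTU

U_eff = 0.72/25.59 + 0.28/4.89 = 0.028136 + 0.05726 = 0.085396
R_eff = 1/U_eff = 11.71 ft²·°F·h/BTU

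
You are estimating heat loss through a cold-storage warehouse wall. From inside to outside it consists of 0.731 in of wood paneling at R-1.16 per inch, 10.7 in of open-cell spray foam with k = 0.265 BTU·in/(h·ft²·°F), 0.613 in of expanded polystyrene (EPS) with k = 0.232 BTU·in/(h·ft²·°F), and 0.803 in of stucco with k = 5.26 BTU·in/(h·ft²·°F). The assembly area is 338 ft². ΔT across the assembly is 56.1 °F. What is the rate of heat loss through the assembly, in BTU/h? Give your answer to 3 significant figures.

0.731 × 1.16 = 0.848
10.7/0.265 = 40.38
0.613/0.232 = 2.642
0.803/5.26 = 0.1527
R_total = 0.848 + 40.38 + 2.642 + 0.1527 = 44.02 ft²·°F·h/BTU
Q = A·ΔT/R = 338 × 56.1 / 44.02 = 430.8 BTU/h

431 BTU/h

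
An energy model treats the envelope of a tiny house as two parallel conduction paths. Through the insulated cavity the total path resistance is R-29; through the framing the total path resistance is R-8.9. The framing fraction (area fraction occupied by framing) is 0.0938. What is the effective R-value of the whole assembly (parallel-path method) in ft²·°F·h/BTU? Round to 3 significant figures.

23.9 ft²·°F·h/BTU

U_eff = 0.9062/29 + 0.0938/8.9 = 0.03125 + 0.01054 = 0.04179
R_eff = 1/U_eff = 23.93 ft²·°F·h/BTU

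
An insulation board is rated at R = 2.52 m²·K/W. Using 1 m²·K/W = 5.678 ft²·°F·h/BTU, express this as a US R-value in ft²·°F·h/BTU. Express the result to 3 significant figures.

R_US = 2.52 × 5.678 = 14.31

14.3 ft²·°F·h/BTU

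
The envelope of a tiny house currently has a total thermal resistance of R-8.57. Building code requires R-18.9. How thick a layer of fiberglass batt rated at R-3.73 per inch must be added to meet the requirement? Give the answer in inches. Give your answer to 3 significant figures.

ΔR = 18.9 − 8.57 = 10.33 ft²·°F·h/BTU
L = ΔR / (R/in) = 10.33/3.73 = 2.769 in

2.77 in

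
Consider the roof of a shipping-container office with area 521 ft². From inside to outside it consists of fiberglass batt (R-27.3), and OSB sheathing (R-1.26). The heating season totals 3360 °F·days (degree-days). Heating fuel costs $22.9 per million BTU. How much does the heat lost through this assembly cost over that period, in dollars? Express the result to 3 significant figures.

33.7 dollars

R_total = 27.3 + 1.26 = 28.56 ft²·°F·h/BTU
E = A × HDD × 24 / R = 521 × 3360 × 24 / 28.56 = 1471000 BTU
Cost = 1471000/10⁶ × 22.9 = $33.69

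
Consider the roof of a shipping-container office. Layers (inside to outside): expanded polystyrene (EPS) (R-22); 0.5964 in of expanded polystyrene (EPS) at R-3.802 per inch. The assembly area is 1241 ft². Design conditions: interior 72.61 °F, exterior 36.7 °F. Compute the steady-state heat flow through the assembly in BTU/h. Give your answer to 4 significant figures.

1836 BTU/h

0.5964 × 3.802 = 2.2675
R_total = 22 + 2.2675 = 24.268 ft²·°F·h/BTU
Q = A·ΔT/R = 1241 × (72.61 − 36.7) / 24.268 = 1836.4 BTU/h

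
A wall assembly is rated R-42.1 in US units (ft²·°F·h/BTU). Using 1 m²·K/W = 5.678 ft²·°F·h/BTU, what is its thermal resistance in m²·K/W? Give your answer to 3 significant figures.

R_SI = 42.1/5.678 = 7.415

7.41 m²·K/W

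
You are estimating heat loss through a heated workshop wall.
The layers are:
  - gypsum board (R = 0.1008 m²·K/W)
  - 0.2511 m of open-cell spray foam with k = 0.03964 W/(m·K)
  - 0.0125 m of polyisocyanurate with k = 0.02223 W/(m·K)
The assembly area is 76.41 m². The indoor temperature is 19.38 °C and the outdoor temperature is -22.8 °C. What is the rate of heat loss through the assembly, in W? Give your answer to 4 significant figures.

460.6 W

0.2511/0.03964 = 6.3345
0.0125/0.02223 = 0.5623
R_total = 0.1008 + 6.3345 + 0.5623 = 6.9976 m²·K/W
Q = A·ΔT/R = 76.41 × (19.38 − (-22.8)) / 6.9976 = 460.58 W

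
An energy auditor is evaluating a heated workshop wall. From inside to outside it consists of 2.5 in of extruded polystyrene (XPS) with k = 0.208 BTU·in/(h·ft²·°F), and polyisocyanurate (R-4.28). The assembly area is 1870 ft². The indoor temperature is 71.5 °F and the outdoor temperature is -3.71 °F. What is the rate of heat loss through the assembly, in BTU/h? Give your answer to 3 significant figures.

8630 BTU/h

2.5/0.208 = 12.02
R_total = 12.02 + 4.28 = 16.3 ft²·°F·h/BTU
Q = A·ΔT/R = 1870 × (71.5 − (-3.71)) / 16.3 = 8629 BTU/h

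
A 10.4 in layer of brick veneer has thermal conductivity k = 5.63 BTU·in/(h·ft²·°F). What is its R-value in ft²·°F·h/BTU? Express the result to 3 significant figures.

1.85 ft²·°F·h/BTU

R = L/k = 10.4/5.63 = 1.847 ft²·°F·h/BTU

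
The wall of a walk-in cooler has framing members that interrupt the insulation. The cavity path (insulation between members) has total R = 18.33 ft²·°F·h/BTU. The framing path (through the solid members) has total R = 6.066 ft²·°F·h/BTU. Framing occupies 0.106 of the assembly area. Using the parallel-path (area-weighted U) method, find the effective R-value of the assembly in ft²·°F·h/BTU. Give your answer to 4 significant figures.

15.10 ft²·°F·h/BTU

U_eff = 0.894/18.33 + 0.106/6.066 = 0.048773 + 0.017474 = 0.066247
R_eff = 1/U_eff = 15.095 ft²·°F·h/BTU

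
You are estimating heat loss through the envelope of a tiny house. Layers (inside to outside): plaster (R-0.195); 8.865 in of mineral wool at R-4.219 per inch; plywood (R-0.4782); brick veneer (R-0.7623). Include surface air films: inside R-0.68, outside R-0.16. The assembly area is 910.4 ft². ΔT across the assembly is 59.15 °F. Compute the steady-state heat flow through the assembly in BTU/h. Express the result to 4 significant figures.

1357 BTU/h

8.865 × 4.219 = 37.401
R_total = 0.68 + 0.195 + 37.401 + 0.4782 + 0.7623 + 0.16 = 39.677 ft²·°F·h/BTU
Q = A·ΔT/R = 910.4 × 59.15 / 39.677 = 1357.2 BTU/h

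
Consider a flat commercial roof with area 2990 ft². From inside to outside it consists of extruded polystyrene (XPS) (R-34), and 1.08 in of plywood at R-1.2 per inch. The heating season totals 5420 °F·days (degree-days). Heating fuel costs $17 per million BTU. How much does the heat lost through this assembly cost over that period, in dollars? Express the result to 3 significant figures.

187 dollars

1.08 × 1.2 = 1.296
R_total = 34 + 1.296 = 35.3 ft²·°F·h/BTU
E = A × HDD × 24 / R = 2990 × 5420 × 24 / 35.3 = 11020000 BTU
Cost = 11020000/10⁶ × 17 = $187.3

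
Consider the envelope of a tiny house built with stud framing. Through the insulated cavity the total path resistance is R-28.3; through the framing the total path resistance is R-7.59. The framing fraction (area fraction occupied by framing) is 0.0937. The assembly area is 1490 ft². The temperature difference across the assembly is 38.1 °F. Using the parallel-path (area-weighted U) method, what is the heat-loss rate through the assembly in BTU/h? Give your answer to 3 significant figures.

U_eff = 0.9063/28.3 + 0.0937/7.59 = 0.03202 + 0.01235 = 0.04437
R_eff = 1/U_eff = 22.54 ft²·°F·h/BTU
Q = 1490 × 38.1 / 22.54 = 2519 BTU/h

2520 BTU/h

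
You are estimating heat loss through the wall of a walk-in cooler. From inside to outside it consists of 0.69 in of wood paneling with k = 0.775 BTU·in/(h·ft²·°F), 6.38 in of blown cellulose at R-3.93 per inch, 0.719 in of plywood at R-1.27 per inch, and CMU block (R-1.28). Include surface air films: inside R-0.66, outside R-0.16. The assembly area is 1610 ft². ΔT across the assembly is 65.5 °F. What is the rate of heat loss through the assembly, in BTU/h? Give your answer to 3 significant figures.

0.69/0.775 = 0.8903
6.38 × 3.93 = 25.07
0.719 × 1.27 = 0.9131
R_total = 0.66 + 0.8903 + 25.07 + 0.9131 + 1.28 + 0.16 = 28.98 ft²·°F·h/BTU
Q = A·ΔT/R = 1610 × 65.5 / 28.98 = 3639 BTU/h

3640 BTU/h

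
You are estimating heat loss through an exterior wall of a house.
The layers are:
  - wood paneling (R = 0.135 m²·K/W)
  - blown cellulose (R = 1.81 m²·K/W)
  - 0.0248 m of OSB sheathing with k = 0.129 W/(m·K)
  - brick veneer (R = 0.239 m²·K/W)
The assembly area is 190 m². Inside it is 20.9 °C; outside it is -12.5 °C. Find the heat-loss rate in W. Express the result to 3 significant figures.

2670 W

0.0248/0.129 = 0.1922
R_total = 0.135 + 1.81 + 0.1922 + 0.239 = 2.376 m²·K/W
Q = A·ΔT/R = 190 × (20.9 − (-12.5)) / 2.376 = 2671 W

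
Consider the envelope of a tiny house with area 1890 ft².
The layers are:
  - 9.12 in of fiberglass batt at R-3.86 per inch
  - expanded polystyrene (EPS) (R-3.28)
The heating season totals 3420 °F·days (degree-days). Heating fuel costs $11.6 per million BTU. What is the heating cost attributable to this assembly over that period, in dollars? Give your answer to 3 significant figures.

46.8 dollars

9.12 × 3.86 = 35.2
R_total = 35.2 + 3.28 = 38.48 ft²·°F·h/BTU
E = A × HDD × 24 / R = 1890 × 3420 × 24 / 38.48 = 4031000 BTU
Cost = 4031000/10⁶ × 11.6 = $46.76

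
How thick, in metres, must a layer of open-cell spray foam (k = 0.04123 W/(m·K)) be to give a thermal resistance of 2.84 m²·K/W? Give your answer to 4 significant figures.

L = R·k = 2.84 × 0.04123 = 0.11709 m

0.1171 m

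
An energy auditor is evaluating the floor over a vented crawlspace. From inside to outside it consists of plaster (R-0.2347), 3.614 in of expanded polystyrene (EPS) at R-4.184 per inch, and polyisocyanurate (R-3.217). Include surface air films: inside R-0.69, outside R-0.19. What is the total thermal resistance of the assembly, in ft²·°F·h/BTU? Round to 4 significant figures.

19.45 ft²·°F·h/BTU

3.614 × 4.184 = 15.121
R_total = 0.69 + 0.2347 + 15.121 + 3.217 + 0.19 = 19.453 ft²·°F·h/BTU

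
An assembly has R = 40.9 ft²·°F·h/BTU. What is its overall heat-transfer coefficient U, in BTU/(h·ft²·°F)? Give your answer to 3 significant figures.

0.0244 BTU/(h·ft²·°F)

U = 1/R = 1/40.9 = 0.02445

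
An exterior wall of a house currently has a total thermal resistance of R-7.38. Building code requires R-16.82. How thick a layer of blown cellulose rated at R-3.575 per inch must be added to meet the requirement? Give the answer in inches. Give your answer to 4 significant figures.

ΔR = 16.82 − 7.38 = 9.44 ft²·°F·h/BTU
L = ΔR / (R/in) = 9.44/3.575 = 2.6406 in

2.641 in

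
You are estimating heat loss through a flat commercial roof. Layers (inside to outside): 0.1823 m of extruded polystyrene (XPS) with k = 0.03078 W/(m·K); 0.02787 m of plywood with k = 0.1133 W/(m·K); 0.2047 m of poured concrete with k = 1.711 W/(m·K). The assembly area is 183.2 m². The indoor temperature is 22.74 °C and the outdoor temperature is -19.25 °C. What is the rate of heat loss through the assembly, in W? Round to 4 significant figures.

0.1823/0.03078 = 5.9227
0.02787/0.1133 = 0.24598
0.2047/1.711 = 0.11964
R_total = 5.9227 + 0.24598 + 0.11964 = 6.2883 m²·K/W
Q = A·ΔT/R = 183.2 × (22.74 − (-19.25)) / 6.2883 = 1223.3 W

1223 W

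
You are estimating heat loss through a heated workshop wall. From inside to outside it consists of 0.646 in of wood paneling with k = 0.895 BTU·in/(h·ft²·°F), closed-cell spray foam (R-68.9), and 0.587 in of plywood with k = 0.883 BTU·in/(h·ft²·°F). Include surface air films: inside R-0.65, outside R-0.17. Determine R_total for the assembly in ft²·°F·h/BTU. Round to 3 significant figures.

0.646/0.895 = 0.7218
0.587/0.883 = 0.6648
R_total = 0.65 + 0.7218 + 68.9 + 0.6648 + 0.17 = 71.11 ft²·°F·h/BTU

71.1 ft²·°F·h/BTU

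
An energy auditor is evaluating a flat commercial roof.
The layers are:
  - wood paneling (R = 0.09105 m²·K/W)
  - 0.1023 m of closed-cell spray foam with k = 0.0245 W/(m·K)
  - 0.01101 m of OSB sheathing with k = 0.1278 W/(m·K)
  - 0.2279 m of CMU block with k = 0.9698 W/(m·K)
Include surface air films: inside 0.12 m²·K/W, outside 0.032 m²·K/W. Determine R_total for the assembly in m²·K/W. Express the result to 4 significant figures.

0.1023/0.0245 = 4.1755
0.01101/0.1278 = 0.08615
0.2279/0.9698 = 0.235
R_total = 0.12 + 0.09105 + 4.1755 + 0.08615 + 0.235 + 0.032 = 4.7397 m²·K/W

4.740 m²·K/W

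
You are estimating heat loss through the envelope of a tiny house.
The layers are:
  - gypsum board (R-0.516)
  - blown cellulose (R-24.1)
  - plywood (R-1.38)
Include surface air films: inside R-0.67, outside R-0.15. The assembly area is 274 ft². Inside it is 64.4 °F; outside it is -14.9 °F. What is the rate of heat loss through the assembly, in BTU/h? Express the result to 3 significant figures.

R_total = 0.67 + 0.516 + 24.1 + 1.38 + 0.15 = 26.82 ft²·°F·h/BTU
Q = A·ΔT/R = 274 × (64.4 − (-14.9)) / 26.82 = 810.3 BTU/h

810 BTU/h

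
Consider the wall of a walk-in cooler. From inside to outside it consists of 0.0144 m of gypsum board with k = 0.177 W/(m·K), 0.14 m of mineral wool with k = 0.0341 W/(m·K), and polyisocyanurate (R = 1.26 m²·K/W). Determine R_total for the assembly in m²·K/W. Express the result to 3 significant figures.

5.45 m²·K/W

0.0144/0.177 = 0.08136
0.14/0.0341 = 4.106
R_total = 0.08136 + 4.106 + 1.26 = 5.447 m²·K/W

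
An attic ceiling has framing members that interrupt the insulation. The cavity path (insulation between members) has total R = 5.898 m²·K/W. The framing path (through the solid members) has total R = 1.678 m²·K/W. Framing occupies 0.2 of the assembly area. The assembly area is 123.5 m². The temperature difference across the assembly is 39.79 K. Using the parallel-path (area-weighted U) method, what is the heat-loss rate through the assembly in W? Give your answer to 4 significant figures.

U_eff = 0.8/5.898 + 0.2/1.678 = 0.13564 + 0.11919 = 0.25483
R_eff = 1/U_eff = 3.9242 m²·K/W
Q = 123.5 × 39.79 / 3.9242 = 1252.2 W

1252 W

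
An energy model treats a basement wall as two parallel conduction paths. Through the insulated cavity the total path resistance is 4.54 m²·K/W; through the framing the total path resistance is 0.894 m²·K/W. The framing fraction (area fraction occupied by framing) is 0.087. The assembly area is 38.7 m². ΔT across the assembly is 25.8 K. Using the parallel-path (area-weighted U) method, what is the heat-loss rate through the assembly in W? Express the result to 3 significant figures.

U_eff = 0.913/4.54 + 0.087/0.894 = 0.2011 + 0.09732 = 0.2984
R_eff = 1/U_eff = 3.351 m²·K/W
Q = 38.7 × 25.8 / 3.351 = 298 W

298 W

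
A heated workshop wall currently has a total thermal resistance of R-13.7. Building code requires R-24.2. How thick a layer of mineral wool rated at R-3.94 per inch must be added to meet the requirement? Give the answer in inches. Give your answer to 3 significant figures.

ΔR = 24.2 − 13.7 = 10.5 ft²·°F·h/BTU
L = ΔR / (R/in) = 10.5/3.94 = 2.665 in

2.66 in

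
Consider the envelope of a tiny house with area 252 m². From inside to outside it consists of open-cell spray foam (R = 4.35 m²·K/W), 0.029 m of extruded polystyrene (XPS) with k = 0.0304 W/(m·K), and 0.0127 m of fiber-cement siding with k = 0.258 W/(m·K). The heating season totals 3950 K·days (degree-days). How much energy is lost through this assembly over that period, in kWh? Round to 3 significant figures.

0.029/0.0304 = 0.9539
0.0127/0.258 = 0.04922
R_total = 4.35 + 0.9539 + 0.04922 = 5.353 m²·K/W
E = A × HDD × 24 / R / 1000 = 252 × 3950 × 24 / 5.353 / 1000 = 4463 kWh

4460 kWh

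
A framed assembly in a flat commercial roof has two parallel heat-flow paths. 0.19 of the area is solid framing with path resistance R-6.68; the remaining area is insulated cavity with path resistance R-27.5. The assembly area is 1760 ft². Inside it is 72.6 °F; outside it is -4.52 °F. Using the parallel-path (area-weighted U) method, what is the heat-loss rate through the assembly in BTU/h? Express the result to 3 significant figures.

7860 BTU/h

U_eff = 0.81/27.5 + 0.19/6.68 = 0.02945 + 0.02844 = 0.0579
R_eff = 1/U_eff = 17.27 ft²·°F·h/BTU
Q = 1760 × (72.6 − (-4.52)) / 17.27 = 7859 BTU/h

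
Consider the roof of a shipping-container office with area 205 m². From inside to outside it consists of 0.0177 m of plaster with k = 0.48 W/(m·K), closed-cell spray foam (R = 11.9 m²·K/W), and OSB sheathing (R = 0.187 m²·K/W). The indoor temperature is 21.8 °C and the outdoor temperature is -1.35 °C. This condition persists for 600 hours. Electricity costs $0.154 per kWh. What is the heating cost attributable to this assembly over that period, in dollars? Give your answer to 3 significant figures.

0.0177/0.48 = 0.03688
R_total = 0.03688 + 11.9 + 0.187 = 12.12 m²·K/W
Q = 205 × (21.8 − (-1.35)) / 12.12 = 391.4 W
E = 391.4 W × 600 h / 1000 = 234.9 kWh
Cost = 234.9 × 0.154 = $36.17

36.2 dollars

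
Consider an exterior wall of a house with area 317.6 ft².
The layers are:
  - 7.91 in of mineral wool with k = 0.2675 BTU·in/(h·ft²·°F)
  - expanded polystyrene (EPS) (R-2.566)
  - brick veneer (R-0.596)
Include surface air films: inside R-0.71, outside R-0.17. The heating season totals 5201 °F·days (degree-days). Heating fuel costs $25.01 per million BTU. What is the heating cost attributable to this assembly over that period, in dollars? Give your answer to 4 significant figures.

29.50 dollars

7.91/0.2675 = 29.57
R_total = 0.71 + 29.57 + 2.566 + 0.596 + 0.17 = 33.612 ft²·°F·h/BTU
E = A × HDD × 24 / R = 317.6 × 5201 × 24 / 33.612 = 1179500 BTU
Cost = 1179500/10⁶ × 25.01 = $29.498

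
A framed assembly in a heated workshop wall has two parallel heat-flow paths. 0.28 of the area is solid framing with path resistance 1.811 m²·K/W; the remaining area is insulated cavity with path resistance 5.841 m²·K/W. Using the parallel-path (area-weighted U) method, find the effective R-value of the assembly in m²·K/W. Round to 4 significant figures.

3.599 m²·K/W

U_eff = 0.72/5.841 + 0.28/1.811 = 0.12327 + 0.15461 = 0.27788
R_eff = 1/U_eff = 3.5987 m²·K/W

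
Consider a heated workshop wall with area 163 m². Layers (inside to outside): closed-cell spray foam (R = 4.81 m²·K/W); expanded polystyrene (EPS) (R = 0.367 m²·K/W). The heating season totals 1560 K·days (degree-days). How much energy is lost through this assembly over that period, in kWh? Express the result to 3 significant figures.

1180 kWh

R_total = 4.81 + 0.367 = 5.177 m²·K/W
E = A × HDD × 24 / R / 1000 = 163 × 1560 × 24 / 5.177 / 1000 = 1179 kWh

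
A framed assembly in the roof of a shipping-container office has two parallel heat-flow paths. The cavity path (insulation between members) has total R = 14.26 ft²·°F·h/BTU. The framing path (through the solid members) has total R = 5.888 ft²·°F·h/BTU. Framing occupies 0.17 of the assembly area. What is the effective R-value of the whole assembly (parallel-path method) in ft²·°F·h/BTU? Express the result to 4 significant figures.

U_eff = 0.83/14.26 + 0.17/5.888 = 0.058205 + 0.028872 = 0.087077
R_eff = 1/U_eff = 11.484 ft²·°F·h/BTU

11.48 ft²·°F·h/BTU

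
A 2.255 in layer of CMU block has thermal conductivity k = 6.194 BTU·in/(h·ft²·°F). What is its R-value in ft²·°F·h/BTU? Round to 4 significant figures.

0.3641 ft²·°F·h/BTU

R = L/k = 2.255/6.194 = 0.36406 ft²·°F·h/BTU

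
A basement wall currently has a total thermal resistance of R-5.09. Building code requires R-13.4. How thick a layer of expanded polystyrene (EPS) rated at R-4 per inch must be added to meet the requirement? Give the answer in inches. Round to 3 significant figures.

2.08 in

ΔR = 13.4 − 5.09 = 8.31 ft²·°F·h/BTU
L = ΔR / (R/in) = 8.31/4 = 2.078 in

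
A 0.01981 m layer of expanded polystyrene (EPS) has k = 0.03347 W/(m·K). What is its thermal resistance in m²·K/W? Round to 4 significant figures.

0.5919 m²·K/W

R = L/k = 0.01981/0.03347 = 0.59187 m²·K/W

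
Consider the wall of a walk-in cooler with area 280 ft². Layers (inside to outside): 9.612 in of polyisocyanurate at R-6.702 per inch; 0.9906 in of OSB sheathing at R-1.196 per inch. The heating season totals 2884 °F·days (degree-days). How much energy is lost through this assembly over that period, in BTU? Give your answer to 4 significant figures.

295400 BTU

9.612 × 6.702 = 64.42
0.9906 × 1.196 = 1.1848
R_total = 64.42 + 1.1848 = 65.604 ft²·°F·h/BTU
E = A × HDD × 24 / R = 280 × 2884 × 24 / 65.604 = 295410 BTU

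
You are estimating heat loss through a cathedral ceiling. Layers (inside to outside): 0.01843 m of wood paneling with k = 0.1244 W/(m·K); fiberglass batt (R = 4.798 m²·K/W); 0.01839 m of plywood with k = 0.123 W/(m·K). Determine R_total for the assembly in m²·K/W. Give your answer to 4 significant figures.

0.01843/0.1244 = 0.14815
0.01839/0.123 = 0.14951
R_total = 0.14815 + 4.798 + 0.14951 = 5.0957 m²·K/W

5.096 m²·K/W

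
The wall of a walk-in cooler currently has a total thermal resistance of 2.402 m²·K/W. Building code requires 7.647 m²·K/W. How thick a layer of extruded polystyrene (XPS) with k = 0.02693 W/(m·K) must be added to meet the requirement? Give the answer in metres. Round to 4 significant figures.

0.1412 m

ΔR = 7.647 − 2.402 = 5.245 m²·K/W
L = ΔR × k = 5.245 × 0.02693 = 0.14125 m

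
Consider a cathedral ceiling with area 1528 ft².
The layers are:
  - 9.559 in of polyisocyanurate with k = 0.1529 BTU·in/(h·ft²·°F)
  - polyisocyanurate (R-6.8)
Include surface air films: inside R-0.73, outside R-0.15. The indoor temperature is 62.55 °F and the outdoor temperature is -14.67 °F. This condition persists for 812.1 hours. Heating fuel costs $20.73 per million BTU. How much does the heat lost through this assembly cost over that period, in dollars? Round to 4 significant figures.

9.559/0.1529 = 62.518
R_total = 0.73 + 62.518 + 6.8 + 0.15 = 70.198 ft²·°F·h/BTU
Q = 1528 × (62.55 − (-14.67)) / 70.198 = 1680.8 BTU/h
E = 1680.8 × 812.1 = 1365000 BTU
Cost = 1365000/10⁶ × 20.73 = $28.297

28.30 dollars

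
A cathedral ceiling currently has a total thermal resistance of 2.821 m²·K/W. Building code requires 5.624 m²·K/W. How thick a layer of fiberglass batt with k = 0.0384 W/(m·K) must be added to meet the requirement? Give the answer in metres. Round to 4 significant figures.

ΔR = 5.624 − 2.821 = 2.803 m²·K/W
L = ΔR × k = 2.803 × 0.0384 = 0.10764 m

0.1076 m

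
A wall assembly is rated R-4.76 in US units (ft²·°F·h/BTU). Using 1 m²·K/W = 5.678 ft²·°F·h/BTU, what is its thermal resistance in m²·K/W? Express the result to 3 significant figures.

0.838 m²·K/W

R_SI = 4.76/5.678 = 0.8383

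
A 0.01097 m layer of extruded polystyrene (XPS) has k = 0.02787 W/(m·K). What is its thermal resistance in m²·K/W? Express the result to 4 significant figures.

R = L/k = 0.01097/0.02787 = 0.39361 m²·K/W

0.3936 m²·K/W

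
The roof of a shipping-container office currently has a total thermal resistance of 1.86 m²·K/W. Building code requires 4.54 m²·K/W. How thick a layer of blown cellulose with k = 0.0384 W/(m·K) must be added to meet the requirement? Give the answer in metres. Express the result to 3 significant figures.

ΔR = 4.54 − 1.86 = 2.68 m²·K/W
L = ΔR × k = 2.68 × 0.0384 = 0.1029 m

0.103 m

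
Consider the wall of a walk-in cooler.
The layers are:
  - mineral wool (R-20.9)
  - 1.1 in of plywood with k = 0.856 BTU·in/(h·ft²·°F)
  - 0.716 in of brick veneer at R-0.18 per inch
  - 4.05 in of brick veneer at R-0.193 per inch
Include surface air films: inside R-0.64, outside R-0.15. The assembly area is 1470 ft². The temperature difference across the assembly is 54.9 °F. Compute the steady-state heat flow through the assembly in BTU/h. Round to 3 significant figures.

1.1/0.856 = 1.285
0.716 × 0.18 = 0.1289
4.05 × 0.193 = 0.7816
R_total = 0.64 + 20.9 + 1.285 + 0.1289 + 0.7816 + 0.15 = 23.89 ft²·°F·h/BTU
Q = A·ΔT/R = 1470 × 54.9 / 23.89 = 3379 BTU/h

3380 BTU/h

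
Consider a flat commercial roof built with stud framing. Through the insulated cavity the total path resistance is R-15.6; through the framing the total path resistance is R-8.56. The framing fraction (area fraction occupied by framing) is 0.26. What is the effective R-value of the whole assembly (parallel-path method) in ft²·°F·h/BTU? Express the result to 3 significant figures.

12.9 ft²·°F·h/BTU

U_eff = 0.74/15.6 + 0.26/8.56 = 0.04744 + 0.03037 = 0.07781
R_eff = 1/U_eff = 12.85 ft²·°F·h/BTU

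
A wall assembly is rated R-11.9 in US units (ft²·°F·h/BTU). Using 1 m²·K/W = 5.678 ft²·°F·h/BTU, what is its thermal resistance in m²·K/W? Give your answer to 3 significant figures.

R_SI = 11.9/5.678 = 2.096

2.10 m²·K/W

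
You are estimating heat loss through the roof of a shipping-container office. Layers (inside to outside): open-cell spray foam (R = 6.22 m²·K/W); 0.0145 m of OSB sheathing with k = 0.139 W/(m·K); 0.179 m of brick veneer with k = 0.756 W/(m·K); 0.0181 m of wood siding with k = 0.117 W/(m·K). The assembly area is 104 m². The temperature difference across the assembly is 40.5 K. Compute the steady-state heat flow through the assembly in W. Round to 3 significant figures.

627 W

0.0145/0.139 = 0.1043
0.179/0.756 = 0.2368
0.0181/0.117 = 0.1547
R_total = 6.22 + 0.1043 + 0.2368 + 0.1547 = 6.716 m²·K/W
Q = A·ΔT/R = 104 × 40.5 / 6.716 = 627.2 W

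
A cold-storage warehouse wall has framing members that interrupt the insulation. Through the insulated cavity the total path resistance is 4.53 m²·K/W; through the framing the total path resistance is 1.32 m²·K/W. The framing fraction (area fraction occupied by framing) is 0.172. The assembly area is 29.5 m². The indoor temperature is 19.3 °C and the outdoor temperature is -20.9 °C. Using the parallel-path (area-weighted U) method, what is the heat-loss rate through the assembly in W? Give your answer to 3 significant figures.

371 W

U_eff = 0.828/4.53 + 0.172/1.32 = 0.1828 + 0.1303 = 0.3131
R_eff = 1/U_eff = 3.194 m²·K/W
Q = 29.5 × (19.3 − (-20.9)) / 3.194 = 371.3 W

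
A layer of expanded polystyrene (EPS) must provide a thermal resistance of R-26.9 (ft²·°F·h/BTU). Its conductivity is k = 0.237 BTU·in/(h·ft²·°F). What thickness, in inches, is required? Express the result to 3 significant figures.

6.38 in

L = R × k = 26.9 × 0.237 = 6.375 in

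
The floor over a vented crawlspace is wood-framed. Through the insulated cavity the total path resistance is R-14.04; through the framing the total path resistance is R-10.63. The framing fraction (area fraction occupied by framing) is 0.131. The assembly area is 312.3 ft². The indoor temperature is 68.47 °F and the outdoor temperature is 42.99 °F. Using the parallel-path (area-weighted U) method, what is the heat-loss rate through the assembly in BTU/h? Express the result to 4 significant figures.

U_eff = 0.869/14.04 + 0.131/10.63 = 0.061895 + 0.012324 = 0.074218
R_eff = 1/U_eff = 13.474 ft²·°F·h/BTU
Q = 312.3 × (68.47 − 42.99) / 13.474 = 590.58 BTU/h

590.6 BTU/h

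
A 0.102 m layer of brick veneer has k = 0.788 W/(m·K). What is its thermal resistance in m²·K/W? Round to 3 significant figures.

R = L/k = 0.102/0.788 = 0.1294 m²·K/W

0.129 m²·K/W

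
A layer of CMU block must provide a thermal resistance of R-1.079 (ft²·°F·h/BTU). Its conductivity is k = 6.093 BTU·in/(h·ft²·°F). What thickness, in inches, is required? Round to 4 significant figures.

L = R × k = 1.079 × 6.093 = 6.5743 in

6.574 in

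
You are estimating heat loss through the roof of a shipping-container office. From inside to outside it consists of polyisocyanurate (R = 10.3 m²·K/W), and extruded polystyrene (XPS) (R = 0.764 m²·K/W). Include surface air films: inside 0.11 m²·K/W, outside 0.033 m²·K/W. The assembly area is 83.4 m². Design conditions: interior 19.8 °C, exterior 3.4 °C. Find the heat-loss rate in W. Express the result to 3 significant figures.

R_total = 0.11 + 10.3 + 0.764 + 0.033 = 11.21 m²·K/W
Q = A·ΔT/R = 83.4 × (19.8 − 3.4) / 11.21 = 122 W

122 W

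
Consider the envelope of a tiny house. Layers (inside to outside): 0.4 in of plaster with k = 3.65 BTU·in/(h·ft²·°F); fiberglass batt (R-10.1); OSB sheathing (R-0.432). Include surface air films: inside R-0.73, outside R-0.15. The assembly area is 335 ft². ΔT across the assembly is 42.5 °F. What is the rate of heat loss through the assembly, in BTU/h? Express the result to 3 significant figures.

0.4/3.65 = 0.1096
R_total = 0.73 + 0.1096 + 10.1 + 0.432 + 0.15 = 11.52 ft²·°F·h/BTU
Q = A·ΔT/R = 335 × 42.5 / 11.52 = 1236 BTU/h

1240 BTU/h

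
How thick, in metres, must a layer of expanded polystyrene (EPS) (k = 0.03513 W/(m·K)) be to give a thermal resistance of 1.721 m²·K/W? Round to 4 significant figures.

L = R·k = 1.721 × 0.03513 = 0.060459 m

0.06046 m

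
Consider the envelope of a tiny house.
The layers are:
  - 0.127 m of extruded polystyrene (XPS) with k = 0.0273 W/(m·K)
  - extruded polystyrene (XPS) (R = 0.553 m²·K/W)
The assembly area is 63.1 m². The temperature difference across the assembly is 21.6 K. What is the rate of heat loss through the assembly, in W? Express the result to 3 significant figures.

0.127/0.0273 = 4.652
R_total = 4.652 + 0.553 = 5.205 m²·K/W
Q = A·ΔT/R = 63.1 × 21.6 / 5.205 = 261.9 W

262 W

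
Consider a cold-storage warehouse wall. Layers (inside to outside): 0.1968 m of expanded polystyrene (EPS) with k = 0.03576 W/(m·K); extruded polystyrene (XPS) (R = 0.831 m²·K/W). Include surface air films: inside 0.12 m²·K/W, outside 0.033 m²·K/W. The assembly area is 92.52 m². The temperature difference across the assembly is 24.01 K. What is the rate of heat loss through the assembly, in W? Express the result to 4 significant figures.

342.4 W

0.1968/0.03576 = 5.5034
R_total = 0.12 + 5.5034 + 0.831 + 0.033 = 6.4874 m²·K/W
Q = A·ΔT/R = 92.52 × 24.01 / 6.4874 = 342.42 W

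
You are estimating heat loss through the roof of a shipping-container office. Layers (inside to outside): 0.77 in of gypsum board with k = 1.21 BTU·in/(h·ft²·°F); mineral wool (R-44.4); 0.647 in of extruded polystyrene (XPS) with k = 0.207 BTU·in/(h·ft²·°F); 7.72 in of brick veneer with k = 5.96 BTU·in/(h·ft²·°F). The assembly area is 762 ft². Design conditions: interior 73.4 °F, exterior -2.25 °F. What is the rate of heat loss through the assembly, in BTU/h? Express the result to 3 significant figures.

1170 BTU/h

0.77/1.21 = 0.6364
0.647/0.207 = 3.126
7.72/5.96 = 1.295
R_total = 0.6364 + 44.4 + 3.126 + 1.295 = 49.46 ft²·°F·h/BTU
Q = A·ΔT/R = 762 × (73.4 − (-2.25)) / 49.46 = 1166 BTU/h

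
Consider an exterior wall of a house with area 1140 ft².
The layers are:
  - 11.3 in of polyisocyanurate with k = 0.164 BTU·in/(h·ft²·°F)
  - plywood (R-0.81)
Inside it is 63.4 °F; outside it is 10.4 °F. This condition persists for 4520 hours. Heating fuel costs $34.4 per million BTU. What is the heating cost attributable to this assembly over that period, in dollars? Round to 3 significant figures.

11.3/0.164 = 68.9
R_total = 68.9 + 0.81 = 69.71 ft²·°F·h/BTU
Q = 1140 × (63.4 − 10.4) / 69.71 = 866.7 BTU/h
E = 866.7 × 4520 = 3917000 BTU
Cost = 3917000/10⁶ × 34.4 = $134.8

135 dollars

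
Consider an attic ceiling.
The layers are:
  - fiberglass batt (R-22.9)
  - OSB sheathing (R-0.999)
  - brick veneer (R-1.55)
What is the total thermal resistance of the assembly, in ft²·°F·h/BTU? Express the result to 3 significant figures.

R_total = 22.9 + 0.999 + 1.55 = 25.45 ft²·°F·h/BTU

25.4 ft²·°F·h/BTU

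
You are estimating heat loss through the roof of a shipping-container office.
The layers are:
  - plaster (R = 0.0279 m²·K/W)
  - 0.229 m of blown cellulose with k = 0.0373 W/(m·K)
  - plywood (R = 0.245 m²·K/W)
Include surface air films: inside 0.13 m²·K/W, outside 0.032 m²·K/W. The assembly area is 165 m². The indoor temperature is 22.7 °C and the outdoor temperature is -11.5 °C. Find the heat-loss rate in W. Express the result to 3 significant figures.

0.229/0.0373 = 6.139
R_total = 0.13 + 0.0279 + 6.139 + 0.245 + 0.032 = 6.574 m²·K/W
Q = A·ΔT/R = 165 × (22.7 − (-11.5)) / 6.574 = 858.3 W

858 W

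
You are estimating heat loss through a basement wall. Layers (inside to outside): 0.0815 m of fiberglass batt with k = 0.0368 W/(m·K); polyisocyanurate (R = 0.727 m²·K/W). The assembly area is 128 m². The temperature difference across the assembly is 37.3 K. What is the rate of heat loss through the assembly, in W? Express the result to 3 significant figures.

0.0815/0.0368 = 2.215
R_total = 2.215 + 0.727 = 2.942 m²·K/W
Q = A·ΔT/R = 128 × 37.3 / 2.942 = 1623 W

1620 W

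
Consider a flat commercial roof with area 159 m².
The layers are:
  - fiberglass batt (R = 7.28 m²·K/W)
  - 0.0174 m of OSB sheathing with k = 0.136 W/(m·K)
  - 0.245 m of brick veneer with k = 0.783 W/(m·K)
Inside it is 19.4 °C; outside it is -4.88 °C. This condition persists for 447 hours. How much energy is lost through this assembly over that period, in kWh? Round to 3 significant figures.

224 kWh

0.0174/0.136 = 0.1279
0.245/0.783 = 0.3129
R_total = 7.28 + 0.1279 + 0.3129 = 7.721 m²·K/W
Q = 159 × (19.4 − (-4.88)) / 7.721 = 500 W
E = 500 W × 447 h / 1000 = 223.5 kWh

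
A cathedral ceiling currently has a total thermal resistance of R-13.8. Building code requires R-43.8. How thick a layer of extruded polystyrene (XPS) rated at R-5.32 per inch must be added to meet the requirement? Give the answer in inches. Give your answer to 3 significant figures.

5.64 in

ΔR = 43.8 − 13.8 = 30 ft²·°F·h/BTU
L = ΔR / (R/in) = 30/5.32 = 5.639 in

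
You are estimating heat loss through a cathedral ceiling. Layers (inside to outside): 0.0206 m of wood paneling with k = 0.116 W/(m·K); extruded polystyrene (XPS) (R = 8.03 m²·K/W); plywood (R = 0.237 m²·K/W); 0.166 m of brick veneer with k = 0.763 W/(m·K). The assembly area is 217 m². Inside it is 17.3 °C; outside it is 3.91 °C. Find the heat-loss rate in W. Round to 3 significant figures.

335 W

0.0206/0.116 = 0.1776
0.166/0.763 = 0.2176
R_total = 0.1776 + 8.03 + 0.237 + 0.2176 = 8.662 m²·K/W
Q = A·ΔT/R = 217 × (17.3 − 3.91) / 8.662 = 335.4 W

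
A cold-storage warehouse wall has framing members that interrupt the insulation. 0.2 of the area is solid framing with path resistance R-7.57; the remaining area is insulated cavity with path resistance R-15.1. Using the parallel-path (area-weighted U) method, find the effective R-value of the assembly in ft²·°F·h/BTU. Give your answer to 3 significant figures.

12.6 ft²·°F·h/BTU

U_eff = 0.8/15.1 + 0.2/7.57 = 0.05298 + 0.02642 = 0.0794
R_eff = 1/U_eff = 12.59 ft²·°F·h/BTU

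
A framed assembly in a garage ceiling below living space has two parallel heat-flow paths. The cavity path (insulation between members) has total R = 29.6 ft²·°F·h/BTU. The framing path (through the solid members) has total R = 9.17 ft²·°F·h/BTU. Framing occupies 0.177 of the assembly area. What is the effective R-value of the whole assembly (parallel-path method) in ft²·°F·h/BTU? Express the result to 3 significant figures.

U_eff = 0.823/29.6 + 0.177/9.17 = 0.0278 + 0.0193 = 0.04711
R_eff = 1/U_eff = 21.23 ft²·°F·h/BTU

21.2 ft²·°F·h/BTU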